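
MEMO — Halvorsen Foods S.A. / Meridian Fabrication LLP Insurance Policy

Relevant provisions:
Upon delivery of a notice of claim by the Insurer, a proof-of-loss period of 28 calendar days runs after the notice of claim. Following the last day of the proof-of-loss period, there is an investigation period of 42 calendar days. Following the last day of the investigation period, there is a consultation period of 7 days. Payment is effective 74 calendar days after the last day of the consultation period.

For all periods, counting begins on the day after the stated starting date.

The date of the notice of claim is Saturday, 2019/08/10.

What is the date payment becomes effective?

2020/01/08

The last day of the proof-of-loss period: 28 calendar days after 2019/08/10 is 2019/09/07.
The last day of the investigation period: 2019/09/07 + 42 days = 2019/10/19.
Adding 7 calendar days to 2019/10/19 gives 2019/10/26, which is the last day of the consultation period.
The date payment becomes effective: 74 calendar days after 2019/10/26 is 2020/01/08.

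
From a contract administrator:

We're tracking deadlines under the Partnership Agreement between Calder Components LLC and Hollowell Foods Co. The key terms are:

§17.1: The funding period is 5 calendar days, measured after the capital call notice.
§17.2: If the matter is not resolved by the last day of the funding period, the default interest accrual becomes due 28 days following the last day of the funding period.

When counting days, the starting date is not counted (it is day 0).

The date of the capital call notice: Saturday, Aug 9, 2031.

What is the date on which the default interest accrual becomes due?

The last day of the funding period: 5 calendar days after Aug 9, 2031 is Aug 14, 2031.
Adding 28 calendar days to Aug 14, 2031 gives Sep 11, 2031, which is the date on which the default interest accrual becomes due.

Sep 11, 2031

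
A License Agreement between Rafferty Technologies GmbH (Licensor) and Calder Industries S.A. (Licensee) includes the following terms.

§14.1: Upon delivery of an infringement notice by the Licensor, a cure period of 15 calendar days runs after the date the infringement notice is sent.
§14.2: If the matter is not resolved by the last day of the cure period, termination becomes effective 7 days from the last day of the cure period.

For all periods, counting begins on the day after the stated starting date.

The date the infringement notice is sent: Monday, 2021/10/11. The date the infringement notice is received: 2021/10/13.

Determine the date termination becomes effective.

2021/11/02

The last day of the cure period: 2021/10/11 + 15 days = 2021/10/26.
The date termination becomes effective: 7 calendar days after 2021/10/26 is 2021/11/02.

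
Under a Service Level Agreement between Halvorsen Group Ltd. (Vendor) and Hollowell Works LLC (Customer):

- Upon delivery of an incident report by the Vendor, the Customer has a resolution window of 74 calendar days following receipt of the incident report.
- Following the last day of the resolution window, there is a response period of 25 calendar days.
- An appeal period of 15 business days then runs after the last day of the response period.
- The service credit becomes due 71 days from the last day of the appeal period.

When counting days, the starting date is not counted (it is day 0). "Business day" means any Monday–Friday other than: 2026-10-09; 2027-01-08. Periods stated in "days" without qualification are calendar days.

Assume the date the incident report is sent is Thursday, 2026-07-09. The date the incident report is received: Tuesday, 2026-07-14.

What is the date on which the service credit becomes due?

The last day of the resolution window: 2026-07-14 + 74 days = 2026-09-26.
Adding 25 calendar days to 2026-09-26 gives 2026-10-21, which is the last day of the response period.
The last day of the appeal period: 15 business days after Wednesday, 2026-10-21, skipping weekends — Oct 22, Oct 23, Oct 26, Oct 27, …, Nov 9, Nov 10, Nov 11 — lands on Wednesday, 2026-11-11.
The date on which the service credit becomes due: 2026-11-11 + 71 days = 2027-01-21.

2027-01-21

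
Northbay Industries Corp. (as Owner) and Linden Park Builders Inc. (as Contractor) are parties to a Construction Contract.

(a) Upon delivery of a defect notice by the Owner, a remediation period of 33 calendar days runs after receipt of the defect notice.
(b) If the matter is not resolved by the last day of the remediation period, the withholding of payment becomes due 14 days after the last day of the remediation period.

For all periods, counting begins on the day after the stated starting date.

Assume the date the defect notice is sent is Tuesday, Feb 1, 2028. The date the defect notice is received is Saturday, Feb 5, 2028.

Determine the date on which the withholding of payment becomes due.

Mar 23, 2028

The last day of the remediation period: 33 calendar days after Feb 5, 2028 is Mar 9, 2028.
The date on which the withholding of payment becomes due: Mar 9, 2028 + 14 days = Mar 23, 2028.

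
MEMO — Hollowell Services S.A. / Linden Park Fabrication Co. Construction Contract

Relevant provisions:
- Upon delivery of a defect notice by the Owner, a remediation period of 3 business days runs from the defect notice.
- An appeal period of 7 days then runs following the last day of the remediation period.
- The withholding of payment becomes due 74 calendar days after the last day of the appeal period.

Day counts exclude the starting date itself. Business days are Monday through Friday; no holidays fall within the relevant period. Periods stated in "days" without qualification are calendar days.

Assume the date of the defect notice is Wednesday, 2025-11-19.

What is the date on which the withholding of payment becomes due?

The last day of the remediation period: counting 3 business days from Wednesday, 2025-11-19 (Nov 20, Nov 21, Nov 24, skipping weekends) reaches Monday, 2025-11-24.
The last day of the appeal period: 7 calendar days after 2025-11-24 is 2025-12-01.
The date on which the withholding of payment becomes due: 74 calendar days after 2025-12-01 is 2026-02-13.

2026-02-13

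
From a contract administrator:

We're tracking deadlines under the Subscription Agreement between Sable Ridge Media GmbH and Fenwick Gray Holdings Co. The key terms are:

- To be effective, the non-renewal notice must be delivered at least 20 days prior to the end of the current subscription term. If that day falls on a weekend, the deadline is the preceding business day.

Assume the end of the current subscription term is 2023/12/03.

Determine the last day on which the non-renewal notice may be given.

Counting back 20 calendar days from 2023/12/03 gives 2023/11/13. That is a Monday, so no adjustment is needed.

2023/11/13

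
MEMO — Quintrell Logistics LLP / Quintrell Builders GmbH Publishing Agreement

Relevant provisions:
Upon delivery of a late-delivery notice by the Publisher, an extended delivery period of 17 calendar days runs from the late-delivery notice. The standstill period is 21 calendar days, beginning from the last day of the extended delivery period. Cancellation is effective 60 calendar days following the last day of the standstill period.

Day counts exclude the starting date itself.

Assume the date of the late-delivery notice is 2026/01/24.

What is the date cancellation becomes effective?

2026/05/02

The last day of the extended delivery period: 17 calendar days after 2026/01/24 is 2026/02/10.
The last day of the standstill period: 21 calendar days after 2026/02/10 is 2026/03/03.
The date cancellation becomes effective: 60 calendar days after 2026/03/03 is 2026/05/02.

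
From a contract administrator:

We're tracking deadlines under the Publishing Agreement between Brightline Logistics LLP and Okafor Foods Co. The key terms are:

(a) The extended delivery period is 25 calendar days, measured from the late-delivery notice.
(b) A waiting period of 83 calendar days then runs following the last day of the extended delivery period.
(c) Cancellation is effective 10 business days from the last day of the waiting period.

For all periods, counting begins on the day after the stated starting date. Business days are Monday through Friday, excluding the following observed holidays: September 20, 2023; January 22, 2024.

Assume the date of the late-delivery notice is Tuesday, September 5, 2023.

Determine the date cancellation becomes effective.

The last day of the extended delivery period: 25 calendar days after September 5, 2023 is September 30, 2023.
Adding 83 calendar days to September 30, 2023 gives December 22, 2023, which is the last day of the waiting period.
The date cancellation becomes effective: counting 10 business days from Friday, December 22, 2023 (Dec 25, Dec 26, Dec 27, Dec 28, Dec 29, Jan 1, Jan 2, Jan 3, Jan 4, Jan 5, skipping weekends) reaches Friday, January 5, 2024.

January 5, 2024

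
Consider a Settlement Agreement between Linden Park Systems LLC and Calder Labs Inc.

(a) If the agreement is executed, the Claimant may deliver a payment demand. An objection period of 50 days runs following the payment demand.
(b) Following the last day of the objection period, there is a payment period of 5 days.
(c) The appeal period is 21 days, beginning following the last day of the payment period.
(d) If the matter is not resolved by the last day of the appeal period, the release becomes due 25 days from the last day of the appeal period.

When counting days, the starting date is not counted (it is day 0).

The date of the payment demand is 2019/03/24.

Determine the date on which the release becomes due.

2019/07/03

The last day of the objection period: 50 calendar days after 2019/03/24 is 2019/05/13.
Adding 5 calendar days to 2019/05/13 gives 2019/05/18, which is the last day of the payment period.
The last day of the appeal period: 21 calendar days after 2019/05/18 is 2019/06/08.
The date on which the release becomes due: 25 calendar days after 2019/06/08 is 2019/07/03.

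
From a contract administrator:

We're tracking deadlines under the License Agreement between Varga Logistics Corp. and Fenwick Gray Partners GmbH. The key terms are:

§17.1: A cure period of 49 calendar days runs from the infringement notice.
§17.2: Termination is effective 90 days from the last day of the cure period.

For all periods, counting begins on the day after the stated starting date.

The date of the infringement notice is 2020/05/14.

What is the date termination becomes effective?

Adding 49 calendar days to 2020/05/14 gives 2020/07/02, which is the last day of the cure period.
The date termination becomes effective: 2020/07/02 + 90 days = 2020/09/30.

2020/09/30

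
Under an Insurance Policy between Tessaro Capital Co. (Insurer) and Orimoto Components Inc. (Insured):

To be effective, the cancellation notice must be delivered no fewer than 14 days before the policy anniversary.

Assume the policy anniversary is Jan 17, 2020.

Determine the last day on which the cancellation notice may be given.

Jan 3, 2020

Jan 17, 2020 minus 14 days is Jan 3, 2020.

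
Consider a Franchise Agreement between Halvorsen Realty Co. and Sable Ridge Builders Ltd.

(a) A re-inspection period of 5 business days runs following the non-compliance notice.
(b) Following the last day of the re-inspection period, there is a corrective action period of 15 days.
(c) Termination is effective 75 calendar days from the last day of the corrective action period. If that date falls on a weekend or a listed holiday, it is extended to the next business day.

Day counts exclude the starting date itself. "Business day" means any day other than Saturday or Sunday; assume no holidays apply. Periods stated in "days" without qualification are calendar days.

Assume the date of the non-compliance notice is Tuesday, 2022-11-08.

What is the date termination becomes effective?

2023-02-13

The last day of the re-inspection period: 5 business days after Tuesday, 2022-11-08, skipping weekends — Nov 9, Nov 10, Nov 11, Nov 14, Nov 15 — lands on Tuesday, 2022-11-15.
Adding 15 calendar days to 2022-11-15 gives 2022-11-30, which is the last day of the corrective action period.
The date termination becomes effective: 75 calendar days after 2022-11-30 is 2023-02-13. 2023-02-13 is a Monday, so no roll-forward applies.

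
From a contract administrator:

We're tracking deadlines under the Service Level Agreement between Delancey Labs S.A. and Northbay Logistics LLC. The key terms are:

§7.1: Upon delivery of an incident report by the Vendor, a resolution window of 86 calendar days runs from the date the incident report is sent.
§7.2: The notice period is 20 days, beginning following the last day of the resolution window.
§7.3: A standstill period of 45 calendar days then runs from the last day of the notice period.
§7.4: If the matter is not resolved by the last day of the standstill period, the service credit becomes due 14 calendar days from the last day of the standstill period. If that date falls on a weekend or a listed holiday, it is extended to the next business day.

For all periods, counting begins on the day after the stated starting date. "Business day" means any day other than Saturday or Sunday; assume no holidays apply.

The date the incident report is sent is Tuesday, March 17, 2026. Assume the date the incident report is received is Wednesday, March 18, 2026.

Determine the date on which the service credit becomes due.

The last day of the resolution window: March 17, 2026 + 86 days = June 11, 2026.
The last day of the notice period: 20 calendar days after June 11, 2026 is July 1, 2026.
The last day of the standstill period: July 1, 2026 + 45 days = August 15, 2026.
The date on which the service credit becomes due: 14 calendar days after August 15, 2026 is August 29, 2026. That falls on a Saturday, so it rolls to the next business day, Monday, August 31, 2026.

August 31, 2026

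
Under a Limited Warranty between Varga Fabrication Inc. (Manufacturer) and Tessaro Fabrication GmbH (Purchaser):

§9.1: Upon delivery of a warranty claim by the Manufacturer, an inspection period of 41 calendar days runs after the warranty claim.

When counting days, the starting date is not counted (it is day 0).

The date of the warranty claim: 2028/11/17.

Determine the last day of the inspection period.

2028/12/28

Adding 41 calendar days to 2028/11/17 gives 2028/12/28, which is the last day of the inspection period.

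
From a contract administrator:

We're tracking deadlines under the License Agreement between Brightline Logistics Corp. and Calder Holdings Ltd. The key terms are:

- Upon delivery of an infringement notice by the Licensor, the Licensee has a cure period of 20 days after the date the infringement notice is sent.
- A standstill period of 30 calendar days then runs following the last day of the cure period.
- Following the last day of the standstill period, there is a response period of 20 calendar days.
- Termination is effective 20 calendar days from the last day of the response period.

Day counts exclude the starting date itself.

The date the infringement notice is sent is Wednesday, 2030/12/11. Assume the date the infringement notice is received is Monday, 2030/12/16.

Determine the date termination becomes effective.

2031/03/11

Adding 20 calendar days to 2030/12/11 gives 2030/12/31, which is the last day of the cure period.
The last day of the standstill period: 30 calendar days after 2030/12/31 is 2031/01/30.
The last day of the response period: 20 calendar days after 2031/01/30 is 2031/02/19.
Adding 20 calendar days to 2031/02/19 gives 2031/03/11, which is the date termination becomes effective.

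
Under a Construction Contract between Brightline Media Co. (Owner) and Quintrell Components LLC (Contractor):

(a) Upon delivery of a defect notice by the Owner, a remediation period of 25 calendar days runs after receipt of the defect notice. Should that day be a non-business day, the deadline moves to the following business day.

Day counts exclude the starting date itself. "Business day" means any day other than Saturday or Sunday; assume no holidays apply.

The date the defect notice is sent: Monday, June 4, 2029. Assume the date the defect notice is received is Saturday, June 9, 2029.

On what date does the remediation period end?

July 4, 2029

The last day of the remediation period: 25 calendar days after June 9, 2029 is July 4, 2029. July 4, 2029 is a Wednesday, so no roll-forward applies.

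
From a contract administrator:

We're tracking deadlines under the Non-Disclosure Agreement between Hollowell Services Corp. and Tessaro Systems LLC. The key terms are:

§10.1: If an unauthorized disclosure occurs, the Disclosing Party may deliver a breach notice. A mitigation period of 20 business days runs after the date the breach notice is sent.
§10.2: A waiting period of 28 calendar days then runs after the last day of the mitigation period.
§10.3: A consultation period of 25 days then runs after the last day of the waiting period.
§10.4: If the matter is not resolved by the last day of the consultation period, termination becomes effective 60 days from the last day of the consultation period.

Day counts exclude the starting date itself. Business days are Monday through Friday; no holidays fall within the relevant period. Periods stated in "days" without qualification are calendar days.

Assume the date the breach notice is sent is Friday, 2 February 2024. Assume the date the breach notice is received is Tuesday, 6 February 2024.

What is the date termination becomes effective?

22 June 2024

The last day of the mitigation period: 20 business days after Friday, 2 February 2024, skipping weekends — Feb 5, Feb 6, Feb 7, Feb 8, …, Feb 28, Feb 29, Mar 1 — lands on Friday, 1 March 2024.
The last day of the waiting period: 1 March 2024 + 28 days = 29 March 2024.
The last day of the consultation period: 25 calendar days after 29 March 2024 is 23 April 2024.
The date termination becomes effective: 60 calendar days after 23 April 2024 is 22 June 2024.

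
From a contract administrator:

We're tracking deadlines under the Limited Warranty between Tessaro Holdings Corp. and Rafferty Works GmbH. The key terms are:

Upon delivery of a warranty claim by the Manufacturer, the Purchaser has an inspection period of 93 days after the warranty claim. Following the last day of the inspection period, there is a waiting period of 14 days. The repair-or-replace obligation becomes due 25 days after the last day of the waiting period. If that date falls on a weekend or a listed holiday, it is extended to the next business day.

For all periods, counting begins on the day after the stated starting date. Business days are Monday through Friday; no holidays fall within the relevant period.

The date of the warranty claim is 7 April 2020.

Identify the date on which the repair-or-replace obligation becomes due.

The last day of the inspection period: 7 April 2020 + 93 days = 9 July 2020.
The last day of the waiting period: 9 July 2020 + 14 days = 23 July 2020.
The date on which the repair-or-replace obligation becomes due: 25 calendar days after 23 July 2020 is 17 August 2020. 17 August 2020 is a Monday, so no roll-forward applies.

17 August 2020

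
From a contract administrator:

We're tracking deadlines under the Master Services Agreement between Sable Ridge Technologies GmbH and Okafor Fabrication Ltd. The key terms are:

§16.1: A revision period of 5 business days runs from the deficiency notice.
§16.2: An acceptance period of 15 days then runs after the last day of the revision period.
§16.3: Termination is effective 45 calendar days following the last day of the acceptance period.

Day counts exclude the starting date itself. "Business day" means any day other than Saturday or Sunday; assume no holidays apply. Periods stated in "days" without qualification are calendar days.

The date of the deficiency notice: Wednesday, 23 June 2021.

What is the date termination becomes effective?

29 August 2021

The last day of the revision period: 5 business days after Wednesday, 23 June 2021, skipping weekends — Jun 24, Jun 25, Jun 28, Jun 29, Jun 30 — lands on Wednesday, 30 June 2021.
Adding 15 calendar days to 30 June 2021 gives 15 July 2021, which is the last day of the acceptance period.
Adding 45 calendar days to 15 July 2021 gives 29 August 2021, which is the date termination becomes effective.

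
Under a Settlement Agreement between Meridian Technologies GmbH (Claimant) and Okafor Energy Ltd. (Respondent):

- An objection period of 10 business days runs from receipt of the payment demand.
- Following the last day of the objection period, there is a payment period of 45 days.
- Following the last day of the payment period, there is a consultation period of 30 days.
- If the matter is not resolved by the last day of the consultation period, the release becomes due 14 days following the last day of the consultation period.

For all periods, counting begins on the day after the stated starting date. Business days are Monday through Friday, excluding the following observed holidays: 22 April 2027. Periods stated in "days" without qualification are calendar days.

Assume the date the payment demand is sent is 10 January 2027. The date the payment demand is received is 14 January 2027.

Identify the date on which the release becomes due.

27 April 2027

From Thursday, 14 January 2027, 10 business days (Jan 15, Jan 18, Jan 19, Jan 20, Jan 21, Jan 22, Jan 25, Jan 26, Jan 27, Jan 28, skipping weekends) brings us to Thursday, 28 January 2027, which is the last day of the objection period.
The last day of the payment period: 45 calendar days after 28 January 2027 is 14 March 2027.
The last day of the consultation period: 14 March 2027 + 30 days = 13 April 2027.
The date on which the release becomes due: 13 April 2027 + 14 days = 27 April 2027.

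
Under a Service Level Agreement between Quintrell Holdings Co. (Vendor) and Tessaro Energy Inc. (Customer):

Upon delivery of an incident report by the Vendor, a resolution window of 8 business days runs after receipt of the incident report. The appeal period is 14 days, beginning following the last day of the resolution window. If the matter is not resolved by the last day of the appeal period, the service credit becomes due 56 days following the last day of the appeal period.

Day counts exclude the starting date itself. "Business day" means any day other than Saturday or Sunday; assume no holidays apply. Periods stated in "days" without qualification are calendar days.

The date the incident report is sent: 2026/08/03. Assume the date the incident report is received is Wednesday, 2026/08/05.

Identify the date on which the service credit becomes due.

The last day of the resolution window: counting 8 business days from Wednesday, 2026/08/05 (Aug 6, Aug 7, Aug 10, Aug 11, Aug 12, Aug 13, Aug 14, Aug 17, skipping weekends) reaches Monday, 2026/08/17.
Adding 14 calendar days to 2026/08/17 gives 2026/08/31, which is the last day of the appeal period.
The date on which the service credit becomes due: 2026/08/31 + 56 days = 2026/10/26.

2026/10/26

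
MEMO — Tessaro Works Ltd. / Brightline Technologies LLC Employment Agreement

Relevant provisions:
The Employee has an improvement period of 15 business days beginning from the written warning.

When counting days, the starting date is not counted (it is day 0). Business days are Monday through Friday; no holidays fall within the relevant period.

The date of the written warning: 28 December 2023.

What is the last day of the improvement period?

18 January 2024

The last day of the improvement period: counting 15 business days from Thursday, 28 December 2023 (Dec 29, Jan 1, Jan 2, Jan 3, …, Jan 16, Jan 17, Jan 18, skipping weekends) reaches Thursday, 18 January 2024.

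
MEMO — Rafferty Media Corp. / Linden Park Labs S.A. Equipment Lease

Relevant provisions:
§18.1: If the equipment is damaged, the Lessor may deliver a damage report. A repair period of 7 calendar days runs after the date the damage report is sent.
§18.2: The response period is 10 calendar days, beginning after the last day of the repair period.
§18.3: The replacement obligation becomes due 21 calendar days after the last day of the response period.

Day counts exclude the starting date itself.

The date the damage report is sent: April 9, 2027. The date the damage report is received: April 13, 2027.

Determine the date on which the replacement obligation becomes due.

May 17, 2027

The last day of the repair period: 7 calendar days after April 9, 2027 is April 16, 2027.
Adding 10 calendar days to April 16, 2027 gives April 26, 2027, which is the last day of the response period.
The date on which the replacement obligation becomes due: 21 calendar days after April 26, 2027 is May 17, 2027.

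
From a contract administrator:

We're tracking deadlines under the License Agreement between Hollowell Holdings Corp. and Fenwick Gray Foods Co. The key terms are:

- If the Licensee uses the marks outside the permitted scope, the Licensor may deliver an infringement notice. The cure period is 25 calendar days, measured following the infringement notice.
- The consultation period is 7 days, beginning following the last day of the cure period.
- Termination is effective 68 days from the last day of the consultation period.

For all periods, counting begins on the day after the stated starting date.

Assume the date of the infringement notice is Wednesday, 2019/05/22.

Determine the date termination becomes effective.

Adding 25 calendar days to 2019/05/22 gives 2019/06/16, which is the last day of the cure period.
Adding 7 calendar days to 2019/06/16 gives 2019/06/23, which is the last day of the consultation period.
Adding 68 calendar days to 2019/06/23 gives 2019/08/30, which is the date termination becomes effective.

2019/08/30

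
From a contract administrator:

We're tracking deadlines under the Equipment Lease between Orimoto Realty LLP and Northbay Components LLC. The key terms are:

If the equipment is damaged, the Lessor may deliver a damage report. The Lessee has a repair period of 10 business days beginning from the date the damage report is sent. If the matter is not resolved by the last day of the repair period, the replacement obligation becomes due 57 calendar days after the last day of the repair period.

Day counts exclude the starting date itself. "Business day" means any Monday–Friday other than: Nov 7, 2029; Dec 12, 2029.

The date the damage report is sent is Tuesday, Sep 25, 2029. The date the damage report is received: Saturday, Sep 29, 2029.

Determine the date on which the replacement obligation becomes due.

The last day of the repair period: 10 business days after Tuesday, Sep 25, 2029, skipping weekends — Sep 26, Sep 27, Sep 28, Oct 1, Oct 2, Oct 3, Oct 4, Oct 5, Oct 8, Oct 9 — lands on Tuesday, Oct 9, 2029.
The date on which the replacement obligation becomes due: 57 calendar days after Oct 9, 2029 is Dec 5, 2029.

Dec 5, 2029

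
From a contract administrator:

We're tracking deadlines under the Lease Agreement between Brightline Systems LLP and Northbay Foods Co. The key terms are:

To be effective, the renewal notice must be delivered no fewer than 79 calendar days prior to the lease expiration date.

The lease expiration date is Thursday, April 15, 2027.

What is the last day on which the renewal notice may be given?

January 26, 2027

Counting back 79 calendar days from April 15, 2027 gives January 26, 2027.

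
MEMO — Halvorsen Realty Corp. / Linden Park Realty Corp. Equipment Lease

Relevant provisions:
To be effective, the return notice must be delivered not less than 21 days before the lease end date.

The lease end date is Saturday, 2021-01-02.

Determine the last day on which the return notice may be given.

2020-12-12

Counting back 21 calendar days from 2021-01-02 gives 2020-12-12.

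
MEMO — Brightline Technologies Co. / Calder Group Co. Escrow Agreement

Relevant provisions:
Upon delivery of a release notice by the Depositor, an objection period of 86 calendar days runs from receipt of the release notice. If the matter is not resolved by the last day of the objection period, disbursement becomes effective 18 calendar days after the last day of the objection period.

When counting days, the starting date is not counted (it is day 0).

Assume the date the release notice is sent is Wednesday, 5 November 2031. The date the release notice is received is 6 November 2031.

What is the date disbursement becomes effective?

The last day of the objection period: 86 calendar days after 6 November 2031 is 31 January 2032.
Adding 18 calendar days to 31 January 2032 gives 18 February 2032, which is the date disbursement becomes effective.

18 February 2032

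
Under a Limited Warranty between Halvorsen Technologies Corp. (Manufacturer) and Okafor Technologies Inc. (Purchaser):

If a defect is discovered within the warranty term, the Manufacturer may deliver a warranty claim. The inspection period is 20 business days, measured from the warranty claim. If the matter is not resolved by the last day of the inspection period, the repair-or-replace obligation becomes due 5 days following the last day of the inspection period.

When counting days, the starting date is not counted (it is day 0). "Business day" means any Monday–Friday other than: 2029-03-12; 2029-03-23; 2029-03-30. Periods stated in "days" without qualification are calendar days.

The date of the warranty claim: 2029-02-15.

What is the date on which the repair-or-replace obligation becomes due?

From Thursday, 2029-02-15, 20 business days (Feb 16, Feb 19, Feb 20, Feb 21, …, Mar 14, Mar 15, Mar 16, skipping weekends and the listed holiday on Mar 12) brings us to Friday, 2029-03-16, which is the last day of the inspection period.
The date on which the repair-or-replace obligation becomes due: 5 calendar days after 2029-03-16 is 2029-03-21.

2029-03-21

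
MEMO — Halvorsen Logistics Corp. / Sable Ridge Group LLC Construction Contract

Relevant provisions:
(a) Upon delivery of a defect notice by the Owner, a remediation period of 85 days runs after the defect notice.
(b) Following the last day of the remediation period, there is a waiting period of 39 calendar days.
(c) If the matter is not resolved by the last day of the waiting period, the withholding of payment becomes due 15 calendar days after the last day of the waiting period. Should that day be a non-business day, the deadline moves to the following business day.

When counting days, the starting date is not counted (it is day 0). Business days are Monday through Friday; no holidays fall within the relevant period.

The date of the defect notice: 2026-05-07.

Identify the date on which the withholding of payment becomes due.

2026-09-23

The last day of the remediation period: 85 calendar days after 2026-05-07 is 2026-07-31.
The last day of the waiting period: 2026-07-31 + 39 days = 2026-09-08.
The date on which the withholding of payment becomes due: 2026-09-08 + 15 days = 2026-09-23. 2026-09-23 is a Wednesday, so no roll-forward applies.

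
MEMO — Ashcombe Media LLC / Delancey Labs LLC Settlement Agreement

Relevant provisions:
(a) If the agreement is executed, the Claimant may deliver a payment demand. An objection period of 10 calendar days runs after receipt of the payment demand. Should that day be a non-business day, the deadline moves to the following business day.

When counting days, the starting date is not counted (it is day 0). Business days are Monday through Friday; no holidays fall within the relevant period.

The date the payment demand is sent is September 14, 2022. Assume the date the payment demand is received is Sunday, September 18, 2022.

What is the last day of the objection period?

Adding 10 calendar days to September 18, 2022 gives September 28, 2022, which is the last day of the objection period. September 28, 2022 is a Wednesday, so no roll-forward applies.

September 28, 2022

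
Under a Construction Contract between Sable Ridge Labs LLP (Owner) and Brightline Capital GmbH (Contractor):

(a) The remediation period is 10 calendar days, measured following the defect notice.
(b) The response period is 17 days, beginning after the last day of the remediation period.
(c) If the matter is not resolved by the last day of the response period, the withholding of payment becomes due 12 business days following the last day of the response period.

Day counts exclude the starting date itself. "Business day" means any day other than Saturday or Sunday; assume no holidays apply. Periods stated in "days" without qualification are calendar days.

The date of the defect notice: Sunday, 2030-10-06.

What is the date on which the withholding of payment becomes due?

The last day of the remediation period: 10 calendar days after 2030-10-06 is 2030-10-16.
Adding 17 calendar days to 2030-10-16 gives 2030-11-02, which is the last day of the response period.
The date on which the withholding of payment becomes due: counting 12 business days from Saturday, 2030-11-02 (Nov 4, Nov 5, Nov 6, Nov 7, …, Nov 15, Nov 18, Nov 19, skipping weekends) reaches Tuesday, 2030-11-19.

2030-11-19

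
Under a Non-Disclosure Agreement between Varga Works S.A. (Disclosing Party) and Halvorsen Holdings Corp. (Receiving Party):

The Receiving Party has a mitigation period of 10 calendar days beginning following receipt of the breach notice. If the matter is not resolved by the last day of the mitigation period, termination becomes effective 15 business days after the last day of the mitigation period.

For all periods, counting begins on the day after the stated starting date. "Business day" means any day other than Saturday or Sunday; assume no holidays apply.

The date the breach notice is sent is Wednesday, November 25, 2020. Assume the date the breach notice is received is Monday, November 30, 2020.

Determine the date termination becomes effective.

The last day of the mitigation period: 10 calendar days after November 30, 2020 is December 10, 2020.
The date termination becomes effective: 15 business days after Thursday, December 10, 2020, skipping weekends — Dec 11, Dec 14, Dec 15, Dec 16, …, Dec 29, Dec 30, Dec 31 — lands on Thursday, December 31, 2020.

December 31, 2020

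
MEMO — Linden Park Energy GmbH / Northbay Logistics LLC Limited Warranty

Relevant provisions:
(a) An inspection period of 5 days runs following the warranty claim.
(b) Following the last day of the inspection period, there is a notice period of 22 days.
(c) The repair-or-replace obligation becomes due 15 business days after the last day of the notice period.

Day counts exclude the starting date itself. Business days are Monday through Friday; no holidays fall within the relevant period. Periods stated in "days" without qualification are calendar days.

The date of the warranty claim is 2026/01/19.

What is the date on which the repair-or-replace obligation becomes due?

The last day of the inspection period: 5 calendar days after 2026/01/19 is 2026/01/24.
The last day of the notice period: 22 calendar days after 2026/01/24 is 2026/02/15.
The date on which the repair-or-replace obligation becomes due: counting 15 business days from Sunday, 2026/02/15 (Feb 16, Feb 17, Feb 18, Feb 19, …, Mar 4, Mar 5, Mar 6, skipping weekends) reaches Friday, 2026/03/06.

2026/03/06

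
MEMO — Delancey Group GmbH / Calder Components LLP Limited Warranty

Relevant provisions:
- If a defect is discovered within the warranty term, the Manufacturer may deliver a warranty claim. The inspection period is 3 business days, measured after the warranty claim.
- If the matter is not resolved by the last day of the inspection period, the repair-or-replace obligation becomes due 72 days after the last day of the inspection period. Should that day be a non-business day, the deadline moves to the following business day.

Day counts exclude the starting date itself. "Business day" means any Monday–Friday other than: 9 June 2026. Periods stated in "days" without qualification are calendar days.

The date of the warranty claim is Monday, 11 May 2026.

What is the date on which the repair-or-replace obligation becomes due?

27 July 2026

The last day of the inspection period: counting 3 business days from Monday, 11 May 2026 (May 12, May 13, May 14, skipping weekends) reaches Thursday, 14 May 2026.
Adding 72 calendar days to 14 May 2026 gives 25 July 2026, which is the date on which the repair-or-replace obligation becomes due. That falls on a Saturday, so it rolls to the next business day, Monday, 27 July 2026.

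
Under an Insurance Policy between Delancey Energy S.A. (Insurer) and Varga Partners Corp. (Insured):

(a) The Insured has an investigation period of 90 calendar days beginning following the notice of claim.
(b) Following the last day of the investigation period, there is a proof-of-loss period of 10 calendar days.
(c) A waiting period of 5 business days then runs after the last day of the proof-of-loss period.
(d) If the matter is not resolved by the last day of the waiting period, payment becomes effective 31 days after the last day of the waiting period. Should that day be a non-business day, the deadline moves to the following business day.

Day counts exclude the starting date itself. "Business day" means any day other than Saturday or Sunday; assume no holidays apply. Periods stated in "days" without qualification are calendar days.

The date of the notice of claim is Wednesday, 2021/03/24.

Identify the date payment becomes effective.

Adding 90 calendar days to 2021/03/24 gives 2021/06/22, which is the last day of the investigation period.
Adding 10 calendar days to 2021/06/22 gives 2021/07/02, which is the last day of the proof-of-loss period.
The last day of the waiting period: counting 5 business days from Friday, 2021/07/02 (Jul 5, Jul 6, Jul 7, Jul 8, Jul 9, skipping weekends) reaches Friday, 2021/07/09.
Adding 31 calendar days to 2021/07/09 gives 2021/08/09, which is the date payment becomes effective. 2021/08/09 is a Monday, so no roll-forward applies.

2021/08/09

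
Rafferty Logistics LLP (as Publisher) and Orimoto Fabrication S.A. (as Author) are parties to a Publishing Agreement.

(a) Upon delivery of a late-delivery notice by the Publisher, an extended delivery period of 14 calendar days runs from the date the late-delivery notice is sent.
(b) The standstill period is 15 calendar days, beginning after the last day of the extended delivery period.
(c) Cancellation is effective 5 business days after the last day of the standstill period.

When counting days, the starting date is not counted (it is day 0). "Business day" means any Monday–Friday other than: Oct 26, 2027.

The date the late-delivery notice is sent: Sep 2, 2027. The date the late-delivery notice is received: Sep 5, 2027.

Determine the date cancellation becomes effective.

Oct 8, 2027

The last day of the extended delivery period: 14 calendar days after Sep 2, 2027 is Sep 16, 2027.
The last day of the standstill period: Sep 16, 2027 + 15 days = Oct 1, 2027.
The date cancellation becomes effective: 5 business days after Friday, Oct 1, 2027, skipping weekends — Oct 4, Oct 5, Oct 6, Oct 7, Oct 8 — lands on Friday, Oct 8, 2027.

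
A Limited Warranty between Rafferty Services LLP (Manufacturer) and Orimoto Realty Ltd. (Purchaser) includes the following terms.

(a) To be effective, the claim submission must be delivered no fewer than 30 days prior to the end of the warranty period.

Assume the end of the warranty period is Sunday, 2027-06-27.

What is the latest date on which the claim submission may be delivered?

2027-06-27 minus 30 days is 2027-05-28.

2027-05-28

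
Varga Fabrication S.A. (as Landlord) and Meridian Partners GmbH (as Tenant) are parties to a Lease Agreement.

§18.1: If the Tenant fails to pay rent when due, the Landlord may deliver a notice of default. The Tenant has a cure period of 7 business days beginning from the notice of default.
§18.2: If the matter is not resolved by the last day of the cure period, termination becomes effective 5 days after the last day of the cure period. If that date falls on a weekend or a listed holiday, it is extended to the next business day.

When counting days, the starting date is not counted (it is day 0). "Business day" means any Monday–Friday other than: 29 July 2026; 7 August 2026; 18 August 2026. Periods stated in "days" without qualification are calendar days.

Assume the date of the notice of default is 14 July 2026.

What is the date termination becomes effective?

28 July 2026

The last day of the cure period: 7 business days after Tuesday, 14 July 2026, skipping weekends — Jul 15, Jul 16, Jul 17, Jul 20, Jul 21, Jul 22, Jul 23 — lands on Thursday, 23 July 2026.
Adding 5 calendar days to 23 July 2026 gives 28 July 2026, which is the date termination becomes effective. 28 July 2026 is a Tuesday and is not a listed holiday, so no roll-forward applies.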